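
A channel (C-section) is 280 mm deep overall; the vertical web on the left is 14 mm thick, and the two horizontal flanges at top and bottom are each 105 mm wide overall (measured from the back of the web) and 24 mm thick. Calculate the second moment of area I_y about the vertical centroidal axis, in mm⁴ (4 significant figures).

Break the section into simple shapes (no overlaps), measuring from the bottom-left corner of the bounding box.
Web: 14 × 280, A = 3 920 mm², x = 7 mm, Ī = 64026.7 mm⁴.
Top flange (beyond web): 91 × 24, A = 2 184 mm², x = 59.5 mm, Ī = 1 507 142 mm⁴.
Bottom flange (beyond web): 91 × 24, A = 2 184 mm², x = 59.5 mm, Ī = 1 507 142 mm⁴.
Centroid: x̄ = ΣA·x / ΣA = 34.6689 mm.
Transfer each piece to the vertical centroidal axis using Ī + A·d² with d = x − 34.6689:
  web: d = -27.6689 mm → contributes +3 065 057 mm⁴
  top flange (beyond web): d = 24.8311 mm → contributes +2 853 758 mm⁴
  bottom flange (beyond web): d = 24.8311 mm → contributes +2 853 758 mm⁴
Total I = 8 772 574 mm⁴.

I_y ≈ 8.773 × 10⁶ mm⁴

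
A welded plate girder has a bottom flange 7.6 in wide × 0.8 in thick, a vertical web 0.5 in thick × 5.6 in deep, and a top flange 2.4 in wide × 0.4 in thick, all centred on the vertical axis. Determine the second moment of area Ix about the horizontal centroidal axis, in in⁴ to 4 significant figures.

Ix ≈ 50.63 in⁴

Treat the section as a set of non-overlapping primitives; coordinates are from the bounding-box lower-left.
Bottom plate: 7.6 × 0.8, A = 6.08 in², y = 0.4 in, Ī = 0.324267 in⁴.
Web plate: 0.5 × 5.6, A = 2.8 in², y = 3.6 in, Ī = 7.31733 in⁴.
Top plate: 2.4 × 0.4, A = 0.96 in², y = 6.6 in, Ī = 0.0128 in⁴.
Centroid: ȳ = ΣA·y / ΣA = 1.91545 in.
Transfer each piece to the horizontal centroidal axis using Ī + A·d² with d = y − 1.91545:
  bottom plate: d = -1.51545 in → contributes +14.2875 in⁴
  web plate: d = 1.68455 in → contributes +15.2629 in⁴
  top plate: d = 4.68455 in → contributes +21.08 in⁴
Total I = 50.6305 in⁴.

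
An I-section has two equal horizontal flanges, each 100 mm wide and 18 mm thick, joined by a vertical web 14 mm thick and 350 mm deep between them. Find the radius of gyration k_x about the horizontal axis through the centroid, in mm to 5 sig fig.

Decompose the section into non-overlapping parts with the origin at the bottom-left of its bounding rectangle.
Bottom flange: 100 × 18, A = 1 800 mm², y = 9 mm, Ī = 48 600 mm⁴.
Web: 14 × 350, A = 4 900 mm², y = 193 mm, Ī = 50 020 833 mm⁴.
Top flange: 100 × 18, A = 1 800 mm², y = 377 mm, Ī = 48 600 mm⁴.
By symmetry the centroid is at mid-height, ȳ = 193 mm.
Transfer each piece to the horizontal axis through the centroid using Ī + A·d² with d = y − 193:
  bottom flange: d = -184 mm → contributes +60 989 400 mm⁴
  web: d = 0 mm → contributes +50 020 833 mm⁴
  top flange: d = 184 mm → contributes +60 989 400 mm⁴
Total I = 171 999 633 mm⁴.
Radius of gyration: k = √(I/A) = √(171 999 633 / 8 500) = 142.2507 mm.

k_x ≈ 142.25 mm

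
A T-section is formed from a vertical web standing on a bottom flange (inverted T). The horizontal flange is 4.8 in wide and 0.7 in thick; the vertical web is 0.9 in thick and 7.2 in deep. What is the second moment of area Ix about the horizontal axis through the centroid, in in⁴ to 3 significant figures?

Break the section into simple shapes (no overlaps), measuring from the bottom-left corner of the bounding box.
Flange: 4.8 × 0.7, A = 3.36 in², y = 0.35 in, Ī = 0.1372 in⁴.
Web: 0.9 × 7.2, A = 6.48 in², y = 4.3 in, Ī = 27.994 in⁴.
Centroid: ȳ = ΣA·y / ΣA = 2.9512 in.
Transfer each piece to the horizontal axis through the centroid using Ī + A·d² with d = y − 2.9512:
  flange: d = -2.6012 in → contributes +22.872 in⁴
  web: d = 1.3488 in → contributes +39.782 in⁴
Total I = 62.654 in⁴.

Ix ≈ 62.7 in⁴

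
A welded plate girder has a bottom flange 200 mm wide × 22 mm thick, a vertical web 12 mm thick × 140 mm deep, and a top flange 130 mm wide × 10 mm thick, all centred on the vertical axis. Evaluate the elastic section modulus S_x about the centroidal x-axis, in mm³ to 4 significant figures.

S_x ≈ 2.610 × 10⁵ mm³

Split into non-overlapping primitives; take the origin at the lower-left of the bounding box.
Bottom plate: 200 × 22, A = 4 400 mm², y = 11 mm, Ī = 177 467 mm⁴.
Web plate: 12 × 140, A = 1 680 mm², y = 92 mm, Ī = 2 744 000 mm⁴.
Top plate: 130 × 10, A = 1 300 mm², y = 167 mm, Ī = 10833.3 mm⁴.
Centroid: ȳ = ΣA·y / ΣA = 56.9187 mm.
Transfer each piece to the centroidal x-axis using Ī + A·d² with d = y − 56.9187:
  bottom plate: d = -45.9187 mm → contributes +9 454 985 mm⁴
  web plate: d = 35.0813 mm → contributes +4 811 572 mm⁴
  top plate: d = 110.081 mm → contributes +15 764 094 mm⁴
Total I = 30 030 651 mm⁴.
Extreme fibre distance c = 115.081 mm; S = I/c = 260 952 mm³.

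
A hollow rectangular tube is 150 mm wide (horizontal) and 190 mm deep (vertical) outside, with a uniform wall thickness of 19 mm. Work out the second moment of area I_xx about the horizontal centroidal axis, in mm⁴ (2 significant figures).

Decompose the section into non-overlapping parts with the origin at the bottom-left of its bounding rectangle.
Outer rectangle: 150 × 190, A = 28 500 mm², y = 95 mm, Ī = 85 737 500 mm⁴.
Inner void (subtracted): 112 × 152, A = 17 024 mm², y = 95 mm, Ī = 32 776 875 mm⁴.
By symmetry the centroid is at mid-height, ȳ = 95 mm.
All pieces are centred on the horizontal centroidal axis, so I = ΣĪ (holes subtracted) = 52 960 625 mm⁴.

I_xx ≈ 5.3 × 10⁷ mm⁴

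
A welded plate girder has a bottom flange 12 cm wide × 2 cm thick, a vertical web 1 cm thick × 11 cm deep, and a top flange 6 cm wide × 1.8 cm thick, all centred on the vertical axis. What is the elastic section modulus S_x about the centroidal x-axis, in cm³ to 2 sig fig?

Break the section into simple shapes (no overlaps), measuring from the bottom-left corner of the bounding box.
Bottom plate: 12 × 2, A = 24 cm², y = 1 cm, Ī = 8 cm⁴.
Web plate: 1 × 11, A = 11 cm², y = 7.5 cm, Ī = 110.9 cm⁴.
Top plate: 6 × 1.8, A = 10.8 cm², y = 13.9 cm, Ī = 2.916 cm⁴.
Centroid: ȳ = ΣA·y / ΣA = 5.603 cm.
Transfer each piece to the centroidal x-axis using Ī + A·d² with d = y − 5.603:
  bottom plate: d = -4.603 cm → contributes +516.5 cm⁴
  web plate: d = 1.897 cm → contributes +150.5 cm⁴
  top plate: d = 8.297 cm → contributes +746.4 cm⁴
Total I = 1 413 cm⁴.
Extreme fibre distance c = 9.197 cm; S = I/c = 153.7 cm³.

S_x ≈ 150 cm³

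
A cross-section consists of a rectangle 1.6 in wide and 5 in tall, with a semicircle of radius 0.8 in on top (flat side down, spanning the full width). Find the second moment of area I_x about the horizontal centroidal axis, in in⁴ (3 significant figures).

I_x ≈ 23.9 in⁴

Treat the section as a set of non-overlapping primitives; coordinates are from the bounding-box lower-left.
Rectangular body: 1.6 × 5, A = 8 in², y = 2.5 in, Ī = 16.667 in⁴.
Semicircular cap: semicircle r = 0.8, A = 1.0053 in², y = 5.3395 in, Ī = 0.044956 in⁴.
Centroid: ȳ = ΣA·y / ΣA = 2.817 in.
Transfer each piece to the horizontal centroidal axis using Ī + A·d² with d = y − 2.817:
  rectangular body: d = -0.31699 in → contributes +17.471 in⁴
  semicircular cap: d = 2.5225 in → contributes +6.4419 in⁴
Total I = 23.912 in⁴.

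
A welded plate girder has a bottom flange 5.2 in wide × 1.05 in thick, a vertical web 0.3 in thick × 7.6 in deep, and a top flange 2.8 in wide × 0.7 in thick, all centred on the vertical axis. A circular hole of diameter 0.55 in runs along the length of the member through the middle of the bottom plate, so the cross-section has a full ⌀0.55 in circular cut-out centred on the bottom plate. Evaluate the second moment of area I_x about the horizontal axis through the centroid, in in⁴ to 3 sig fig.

I_x ≈ 121 in⁴

Treat the section as a set of non-overlapping primitives; coordinates are from the bounding-box lower-left.
Bottom plate: 5.2 × 1.05, A = 5.46 in², y = 0.525 in, Ī = 0.50164 in⁴.
Web plate: 0.3 × 7.6, A = 2.28 in², y = 4.85 in, Ī = 10.974 in⁴.
Top plate: 2.8 × 0.7, A = 1.96 in², y = 9 in, Ī = 0.080033 in⁴.
Hole (subtracted): ⌀0.55, A = 0.23758 in², y = 0.525 in, Ī = 0.0044918 in⁴.
Centroid: ȳ = ΣA·y / ΣA = 3.3226 in.
Transfer each piece to the horizontal axis through the centroid using Ī + A·d² with d = y − 3.3226:
  bottom plate: d = -2.7976 in → contributes +43.234 in⁴
  web plate: d = 1.5274 in → contributes +16.294 in⁴
  top plate: d = 5.6774 in → contributes +63.257 in⁴
  hole: d = -2.7976 in → contributes −1.8639 in⁴
Total I = 120.92 in⁴.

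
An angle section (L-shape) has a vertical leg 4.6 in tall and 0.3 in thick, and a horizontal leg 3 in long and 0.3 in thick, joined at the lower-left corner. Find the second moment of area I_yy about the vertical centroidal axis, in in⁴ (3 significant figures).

Break the section into simple shapes (no overlaps), measuring from the bottom-left corner of the bounding box.
Vertical leg: 0.3 × 4.6, A = 1.38 in², x = 0.15 in, Ī = 0.01035 in⁴.
Horizontal leg (remainder): 2.7 × 0.3, A = 0.81 in², x = 1.65 in, Ī = 0.49208 in⁴.
Centroid: x̄ = ΣA·x / ΣA = 0.70479 in.
Transfer each piece to the vertical centroidal axis using Ī + A·d² with d = x − 0.70479:
  vertical leg: d = -0.55479 in → contributes +0.43511 in⁴
  horizontal leg (remainder): d = 0.94521 in → contributes +1.2157 in⁴
Total I = 1.6508 in⁴.

I_yy ≈ 1.65 in⁴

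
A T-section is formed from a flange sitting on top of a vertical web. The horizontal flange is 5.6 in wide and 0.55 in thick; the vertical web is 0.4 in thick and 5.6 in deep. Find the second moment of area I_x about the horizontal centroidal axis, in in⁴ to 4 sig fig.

Treat the section as a set of non-overlapping primitives; coordinates are from the bounding-box lower-left.
Flange: 5.6 × 0.55, A = 3.08 in², y = 5.875 in, Ī = 0.0776417 in⁴.
Web: 0.4 × 5.6, A = 2.24 in², y = 2.8 in, Ī = 5.85387 in⁴.
Centroid: ȳ = ΣA·y / ΣA = 4.58026 in.
Transfer each piece to the horizontal centroidal axis using Ī + A·d² with d = y − 4.58026:
  flange: d = 1.29474 in → contributes +5.24078 in⁴
  web: d = -1.78026 in → contributes +12.9532 in⁴
Total I = 18.194 in⁴.

I_x ≈ 18.19 in⁴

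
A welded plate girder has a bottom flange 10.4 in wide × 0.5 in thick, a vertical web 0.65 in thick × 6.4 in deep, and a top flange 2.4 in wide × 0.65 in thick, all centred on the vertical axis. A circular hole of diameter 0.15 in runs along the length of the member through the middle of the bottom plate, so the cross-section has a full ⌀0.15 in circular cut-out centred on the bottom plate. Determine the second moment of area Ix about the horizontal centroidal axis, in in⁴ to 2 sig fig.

Ix ≈ 81 in⁴

Decompose the section into non-overlapping parts with the origin at the bottom-left of its bounding rectangle.
Bottom plate: 10.4 × 0.5, A = 5.2 in², y = 0.25 in, Ī = 0.1083 in⁴.
Web plate: 0.65 × 6.4, A = 4.16 in², y = 3.7 in, Ī = 14.2 in⁴.
Top plate: 2.4 × 0.65, A = 1.56 in², y = 7.225 in, Ī = 0.05493 in⁴.
Hole (subtracted): ⌀0.15, A = 0.01767 in², y = 0.25 in, Ī = 0.00002485 in⁴.
Centroid: ȳ = ΣA·y / ΣA = 2.564 in.
Transfer each piece to the horizontal centroidal axis using Ī + A·d² with d = y − 2.564:
  bottom plate: d = -2.314 in → contributes +27.96 in⁴
  web plate: d = 1.136 in → contributes +19.56 in⁴
  top plate: d = 4.661 in → contributes +33.94 in⁴
  hole: d = -2.314 in → contributes −0.09469 in⁴
Total I = 81.37 in⁴.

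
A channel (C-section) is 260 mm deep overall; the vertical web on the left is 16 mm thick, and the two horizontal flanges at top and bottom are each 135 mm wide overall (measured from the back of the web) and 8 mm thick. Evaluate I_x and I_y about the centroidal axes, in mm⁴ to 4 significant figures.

Split into non-overlapping primitives; take the origin at the lower-left of the bounding box.
Web: 16 × 260, A = 4 160 mm², y = 130 mm, Ī = 23 434 667 mm⁴.
Top flange (beyond web): 119 × 8, A = 952 mm², y = 256 mm, Ī = 5077.33 mm⁴.
Bottom flange (beyond web): 119 × 8, A = 952 mm², y = 4 mm, Ī = 5077.33 mm⁴.
By symmetry the centroid is at mid-height, ȳ = 130 mm.
Transfer each piece to the centroidal x-axis using Ī + A·d² with d = y − 130:
  web: d = 0 mm → contributes +23 434 667 mm⁴
  top flange (beyond web): d = 126 mm → contributes +15 119 029 mm⁴
  bottom flange (beyond web): d = -126 mm → contributes +15 119 029 mm⁴
Total I = 53 672 725 mm⁴.
For the y-axis: x̄ = 29.1939 mm.
Repeating about the centroidal y-axis gives I_y = 8 286 881 mm⁴.

I_x ≈ 5.367 × 10⁷ mm⁴, I_y ≈ 8.287 × 10⁶ mm⁴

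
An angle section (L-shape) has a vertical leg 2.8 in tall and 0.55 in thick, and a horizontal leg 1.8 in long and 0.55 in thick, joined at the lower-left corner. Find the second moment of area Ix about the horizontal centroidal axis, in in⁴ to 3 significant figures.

Ix ≈ 1.63 in⁴

Split into non-overlapping primitives; take the origin at the lower-left of the bounding box.
Vertical leg: 0.55 × 2.8, A = 1.54 in², y = 1.4 in, Ī = 1.0061 in⁴.
Horizontal leg (remainder): 1.25 × 0.55, A = 0.6875 in², y = 0.275 in, Ī = 0.017331 in⁴.
Centroid: ȳ = ΣA·y / ΣA = 1.0528 in.
Transfer each piece to the horizontal centroidal axis using Ī + A·d² with d = y − 1.0528:
  vertical leg: d = 0.34722 in → contributes +1.1918 in⁴
  horizontal leg (remainder): d = -0.77778 in → contributes +0.43323 in⁴
Total I = 1.625 in⁴.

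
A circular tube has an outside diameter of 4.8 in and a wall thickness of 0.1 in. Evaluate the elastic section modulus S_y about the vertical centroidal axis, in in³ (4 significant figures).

Treat the section as a set of non-overlapping primitives; coordinates are from the bounding-box lower-left.
Outer circle: ⌀4.8, A = 18.0956 in², x = 2.4 in, Ī = 26.0576 in⁴.
Bore (subtracted): ⌀4.6, A = 16.619 in², x = 2.4 in, Ī = 21.9787 in⁴.
By symmetry the centroid is at mid-width, x̄ = 2.4 in.
All pieces are centred on the vertical centroidal axis, so I = ΣĪ (holes subtracted) = 4.07897 in⁴.
Extreme fibre distance c = 2.4 in; S = I/c = 1.69957 in³.

S_y ≈ 1.700 in³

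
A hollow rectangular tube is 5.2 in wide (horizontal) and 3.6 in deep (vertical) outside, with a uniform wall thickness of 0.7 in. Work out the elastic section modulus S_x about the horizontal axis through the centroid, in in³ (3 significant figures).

Treat the section as a set of non-overlapping primitives; coordinates are from the bounding-box lower-left.
Outer rectangle: 5.2 × 3.6, A = 18.72 in², y = 1.8 in, Ī = 20.218 in⁴.
Inner void (subtracted): 3.8 × 2.2, A = 8.36 in², y = 1.8 in, Ī = 3.3719 in⁴.
By symmetry the centroid is at mid-height, ȳ = 1.8 in.
All pieces are centred on the horizontal axis through the centroid, so I = ΣĪ (holes subtracted) = 16.846 in⁴.
Extreme fibre distance c = 1.8 in; S = I/c = 9.3587 in³.

S_x ≈ 9.36 in³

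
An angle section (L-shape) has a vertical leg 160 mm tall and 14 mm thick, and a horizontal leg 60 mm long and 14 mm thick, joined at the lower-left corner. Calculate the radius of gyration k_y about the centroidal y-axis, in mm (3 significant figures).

k_y ≈ 14.4 mm

Decompose the section into non-overlapping parts with the origin at the bottom-left of its bounding rectangle.
Vertical leg: 14 × 160, A = 2 240 mm², x = 7 mm, Ī = 36 587 mm⁴.
Horizontal leg (remainder): 46 × 14, A = 644 mm², x = 37 mm, Ī = 113 559 mm⁴.
Centroid: x̄ = ΣA·x / ΣA = 13.699 mm.
Transfer each piece to the centroidal y-axis using Ī + A·d² with d = x − 13.699:
  vertical leg: d = -6.699 mm → contributes +137 111 mm⁴
  horizontal leg (remainder): d = 23.301 mm → contributes +463 209 mm⁴
Total I = 600 320 mm⁴.
Radius of gyration: k = √(I/A) = √(600 320 / 2 884) = 14.428 mm.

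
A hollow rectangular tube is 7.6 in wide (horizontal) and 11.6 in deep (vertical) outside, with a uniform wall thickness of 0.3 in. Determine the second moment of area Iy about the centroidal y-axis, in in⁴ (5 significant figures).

Iy ≈ 109.93 in⁴

Break the section into simple shapes (no overlaps), measuring from the bottom-left corner of the bounding box.
Outer rectangle: 7.6 × 11.6, A = 88.16 in², x = 3.8 in, Ī = 424.3435 in⁴.
Inner void (subtracted): 7 × 11, A = 77 in², x = 3.8 in, Ī = 314.4167 in⁴.
By symmetry the centroid is at mid-width, x̄ = 3.8 in.
All pieces are centred on the centroidal y-axis, so I = ΣĪ (holes subtracted) = 109.9268 in⁴.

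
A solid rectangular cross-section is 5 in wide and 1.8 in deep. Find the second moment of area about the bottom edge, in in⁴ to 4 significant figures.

The section: 5 × 1.8, A = 9 in², y = 0.9 in, Ī = 2.43 in⁴.
Transfer it to the base of the section using Ī + A·d² with d = y − 0:
  the section: d = 0.9 in → contributes +9.72 in⁴
Total I = 9.72 in⁴.

I_base ≈ 9.720 in⁴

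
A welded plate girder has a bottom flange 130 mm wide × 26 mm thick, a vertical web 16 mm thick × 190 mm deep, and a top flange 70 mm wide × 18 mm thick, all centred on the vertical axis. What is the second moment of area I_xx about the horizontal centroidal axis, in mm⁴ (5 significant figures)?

I_xx ≈ 5.5293 × 10⁷ mm⁴

Split into non-overlapping primitives; take the origin at the lower-left of the bounding box.
Bottom plate: 130 × 26, A = 3 380 mm², y = 13 mm, Ī = 190406.7 mm⁴.
Web plate: 16 × 190, A = 3 040 mm², y = 121 mm, Ī = 9 145 333 mm⁴.
Top plate: 70 × 18, A = 1 260 mm², y = 225 mm, Ī = 34 020 mm⁴.
Centroid: ȳ = ΣA·y / ΣA = 90.53125 mm.
Transfer each piece to the horizontal centroidal axis using Ī + A·d² with d = y − 90.53125:
  bottom plate: d = -77.53125 mm → contributes +20 507 907 mm⁴
  web plate: d = 30.46875 mm → contributes +11 967 501 mm⁴
  top plate: d = 134.4688 mm → contributes +22 817 144 mm⁴
Total I = 55 292 553 mm⁴.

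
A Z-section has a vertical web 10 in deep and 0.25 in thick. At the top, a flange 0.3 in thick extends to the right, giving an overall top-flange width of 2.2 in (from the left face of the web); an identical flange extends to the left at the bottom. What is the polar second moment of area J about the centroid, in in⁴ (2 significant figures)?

J ≈ 50 in⁴

Treat the section as a set of non-overlapping primitives; coordinates are from the bounding-box lower-left.
Web: 0.25 × 10, A = 2.5 in², y = 5 in, Ī = 20.83 in⁴.
Top flange (beyond web): 1.95 × 0.3, A = 0.585 in², y = 9.85 in, Ī = 0.004388 in⁴.
Bottom flange (beyond web): 1.95 × 0.3, A = 0.585 in², y = 0.15 in, Ī = 0.004388 in⁴.
Centroid: ȳ = ΣA·y / ΣA = 5 in.
Transfer each piece to the centroidal x-axis using Ī + A·d² with d = y − 5:
  web: d = 0 in → contributes +20.83 in⁴
  top flange (beyond web): d = 4.85 in → contributes +13.77 in⁴
  bottom flange (beyond web): d = -4.85 in → contributes +13.77 in⁴
Total I = 48.36 in⁴.
For the y-axis: x̄ = 2.075 in.
Repeating about the centroidal y-axis gives I_y = 1.799 in⁴.
Polar second moment: J = I_x + I_y = 50.16 in⁴.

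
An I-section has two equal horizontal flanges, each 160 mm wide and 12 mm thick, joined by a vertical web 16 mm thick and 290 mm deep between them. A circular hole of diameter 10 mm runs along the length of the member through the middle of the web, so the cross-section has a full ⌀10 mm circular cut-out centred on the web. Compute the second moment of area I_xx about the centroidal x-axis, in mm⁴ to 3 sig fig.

I_xx ≈ 1.20 × 10⁸ mm⁴

Split into non-overlapping primitives; take the origin at the lower-left of the bounding box.
Bottom flange: 160 × 12, A = 1 920 mm², y = 6 mm, Ī = 23 040 mm⁴.
Web: 16 × 290, A = 4 640 mm², y = 157 mm, Ī = 32 518 667 mm⁴.
Top flange: 160 × 12, A = 1 920 mm², y = 308 mm, Ī = 23 040 mm⁴.
Hole (subtracted): ⌀10, A = 78.54 mm², y = 157 mm, Ī = 490.87 mm⁴.
By symmetry the centroid is at mid-height, ȳ = 157 mm.
Transfer each piece to the centroidal x-axis using Ī + A·d² with d = y − 157:
  bottom flange: d = -151 mm → contributes +43 800 960 mm⁴
  web: d = 0 mm → contributes +32 518 667 mm⁴
  top flange: d = 151 mm → contributes +43 800 960 mm⁴
  hole: d = 0 mm → contributes −490.87 mm⁴
Total I = 120 120 096 mm⁴.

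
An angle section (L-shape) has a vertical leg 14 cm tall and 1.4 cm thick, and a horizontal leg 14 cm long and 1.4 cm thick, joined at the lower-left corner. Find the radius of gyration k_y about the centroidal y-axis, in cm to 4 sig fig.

Treat the section as a set of non-overlapping primitives; coordinates are from the bounding-box lower-left.
Vertical leg: 1.4 × 14, A = 19.6 cm², x = 0.7 cm, Ī = 3.20133 cm⁴.
Horizontal leg (remainder): 12.6 × 1.4, A = 17.64 cm², x = 7.7 cm, Ī = 233.377 cm⁴.
Centroid: x̄ = ΣA·x / ΣA = 4.01579 cm.
Transfer each piece to the centroidal y-axis using Ī + A·d² with d = x − 4.01579:
  vertical leg: d = -3.31579 cm → contributes +218.693 cm⁴
  horizontal leg (remainder): d = 3.68421 cm → contributes +472.812 cm⁴
Total I = 691.505 cm⁴.
Radius of gyration: k = √(I/A) = √(691.505 / 37.24) = 4.30916 cm.

k_y ≈ 4.309 cm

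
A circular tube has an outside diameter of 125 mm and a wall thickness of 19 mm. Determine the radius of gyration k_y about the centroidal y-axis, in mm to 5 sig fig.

Split into non-overlapping primitives; take the origin at the lower-left of the bounding box.
Outer circle: ⌀125, A = 12271.85 mm², x = 62.5 mm, Ī = 11 984 225 mm⁴.
Bore (subtracted): ⌀87, A = 5944.679 mm², x = 62.5 mm, Ī = 2 812 205 mm⁴.
By symmetry the centroid is at mid-width, x̄ = 62.5 mm.
All pieces are centred on the centroidal y-axis, so I = ΣĪ (holes subtracted) = 9 172 020 mm⁴.
Radius of gyration: k = √(I/A) = √(9 172 020 / 6327.168) = 38.07394 mm.

k_y ≈ 38.074 mm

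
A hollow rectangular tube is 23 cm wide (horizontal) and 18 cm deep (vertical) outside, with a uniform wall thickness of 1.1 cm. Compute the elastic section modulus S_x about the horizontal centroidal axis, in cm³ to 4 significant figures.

Split into non-overlapping primitives; take the origin at the lower-left of the bounding box.
Outer rectangle: 23 × 18, A = 414 cm², y = 9 cm, Ī = 11 178 cm⁴.
Inner void (subtracted): 20.8 × 15.8, A = 328.64 cm², y = 9 cm, Ī = 6836.81 cm⁴.
By symmetry the centroid is at mid-height, ȳ = 9 cm.
All pieces are centred on the horizontal centroidal axis, so I = ΣĪ (holes subtracted) = 4341.19 cm⁴.
Extreme fibre distance c = 9 cm; S = I/c = 482.355 cm³.

S_x ≈ 482.4 cm³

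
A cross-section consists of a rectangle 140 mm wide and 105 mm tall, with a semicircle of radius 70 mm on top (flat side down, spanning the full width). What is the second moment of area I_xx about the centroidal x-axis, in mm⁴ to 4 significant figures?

Split into non-overlapping primitives; take the origin at the lower-left of the bounding box.
Rectangular body: 140 × 105, A = 14 700 mm², y = 52.5 mm, Ī = 13 505 625 mm⁴.
Semicircular cap: semicircle r = 70, A = 7696.9 mm², y = 134.709 mm, Ī = 2 635 265 mm⁴.
Centroid: ȳ = ΣA·y / ΣA = 80.7519 mm.
Transfer each piece to the centroidal x-axis using Ī + A·d² with d = y − 80.7519:
  rectangular body: d = -28.2519 mm → contributes +25 238 684 mm⁴
  semicircular cap: d = 53.9571 mm → contributes +25 043 757 mm⁴
Total I = 50 282 441 mm⁴.

I_xx ≈ 5.028 × 10⁷ mm⁴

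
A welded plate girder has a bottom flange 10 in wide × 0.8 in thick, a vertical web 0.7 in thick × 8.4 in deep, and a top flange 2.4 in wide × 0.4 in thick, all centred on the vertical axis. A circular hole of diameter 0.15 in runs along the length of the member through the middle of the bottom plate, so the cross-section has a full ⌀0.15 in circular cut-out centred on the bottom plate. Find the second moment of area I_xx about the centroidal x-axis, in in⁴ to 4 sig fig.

Break the section into simple shapes (no overlaps), measuring from the bottom-left corner of the bounding box.
Bottom plate: 10 × 0.8, A = 8 in², y = 0.4 in, Ī = 0.426667 in⁴.
Web plate: 0.7 × 8.4, A = 5.88 in², y = 5 in, Ī = 34.5744 in⁴.
Top plate: 2.4 × 0.4, A = 0.96 in², y = 9.4 in, Ī = 0.0128 in⁴.
Hole (subtracted): ⌀0.15, A = 0.0176715 in², y = 0.4 in, Ī = 0.0000248505 in⁴.
Centroid: ȳ = ΣA·y / ΣA = 2.80772 in.
Transfer each piece to the centroidal x-axis using Ī + A·d² with d = y − 2.80772:
  bottom plate: d = -2.40772 in → contributes +46.8035 in⁴
  web plate: d = 2.19228 in → contributes +62.8342 in⁴
  top plate: d = 6.59228 in → contributes +41.7326 in⁴
  hole: d = -2.40772 in → contributes −0.102468 in⁴
Total I = 151.268 in⁴.

I_xx ≈ 151.3 in⁴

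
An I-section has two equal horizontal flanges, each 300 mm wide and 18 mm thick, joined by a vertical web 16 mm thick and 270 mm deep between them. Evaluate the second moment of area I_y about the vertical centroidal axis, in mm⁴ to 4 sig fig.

Decompose the section into non-overlapping parts with the origin at the bottom-left of its bounding rectangle.
Bottom flange: 300 × 18, A = 5 400 mm², x = 150 mm, Ī = 40 500 000 mm⁴.
Web: 16 × 270, A = 4 320 mm², x = 150 mm, Ī = 92 160 mm⁴.
Top flange: 300 × 18, A = 5 400 mm², x = 150 mm, Ī = 40 500 000 mm⁴.
By symmetry the centroid is at mid-width, x̄ = 150 mm.
All pieces are centred on the vertical centroidal axis, so I = ΣĪ = 81 092 160 mm⁴.

I_y ≈ 8.109 × 10⁷ mm⁴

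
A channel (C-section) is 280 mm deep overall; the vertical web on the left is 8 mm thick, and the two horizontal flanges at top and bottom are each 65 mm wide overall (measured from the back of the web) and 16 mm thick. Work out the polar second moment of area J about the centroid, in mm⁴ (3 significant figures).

J ≈ 4.80 × 10⁷ mm⁴

Split into non-overlapping primitives; take the origin at the lower-left of the bounding box.
Web: 8 × 280, A = 2 240 mm², y = 140 mm, Ī = 14 634 667 mm⁴.
Top flange (beyond web): 57 × 16, A = 912 mm², y = 272 mm, Ī = 19 456 mm⁴.
Bottom flange (beyond web): 57 × 16, A = 912 mm², y = 8 mm, Ī = 19 456 mm⁴.
By symmetry the centroid is at mid-height, ȳ = 140 mm.
Transfer each piece to the centroidal x-axis using Ī + A·d² with d = y − 140:
  web: d = 0 mm → contributes +14 634 667 mm⁴
  top flange (beyond web): d = 132 mm → contributes +15 910 144 mm⁴
  bottom flange (beyond web): d = -132 mm → contributes +15 910 144 mm⁴
Total I = 46 454 955 mm⁴.
For the y-axis: x̄ = 18.587 mm.
Repeating about the centroidal y-axis gives I_y = 1 567 700 mm⁴.
Polar second moment: J = I_x + I_y = 48 022 655 mm⁴.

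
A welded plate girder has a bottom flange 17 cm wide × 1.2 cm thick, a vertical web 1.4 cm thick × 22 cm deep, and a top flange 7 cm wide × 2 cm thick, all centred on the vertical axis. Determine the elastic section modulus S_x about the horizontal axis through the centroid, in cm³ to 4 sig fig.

S_x ≈ 422.6 cm³

Treat the section as a set of non-overlapping primitives; coordinates are from the bounding-box lower-left.
Bottom plate: 17 × 1.2, A = 20.4 cm², y = 0.6 cm, Ī = 2.448 cm⁴.
Web plate: 1.4 × 22, A = 30.8 cm², y = 12.2 cm, Ī = 1242.27 cm⁴.
Top plate: 7 × 2, A = 14 cm², y = 24.2 cm, Ī = 4.66667 cm⁴.
Centroid: ȳ = ΣA·y / ΣA = 11.1472 cm.
Transfer each piece to the horizontal axis through the centroid using Ī + A·d² with d = y − 11.1472:
  bottom plate: d = -10.5472 cm → contributes +2271.83 cm⁴
  web plate: d = 1.05276 cm → contributes +1276.4 cm⁴
  top plate: d = 13.0528 cm → contributes +2389.91 cm⁴
Total I = 5938.14 cm⁴.
Extreme fibre distance c = 14.0528 cm; S = I/c = 422.561 cm³.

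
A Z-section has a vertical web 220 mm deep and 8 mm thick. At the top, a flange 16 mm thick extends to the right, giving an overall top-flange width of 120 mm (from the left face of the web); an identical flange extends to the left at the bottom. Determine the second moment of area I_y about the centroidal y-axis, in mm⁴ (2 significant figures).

I_y ≈ 1.7 × 10⁷ mm⁴

Split into non-overlapping primitives; take the origin at the lower-left of the bounding box.
Web: 8 × 220, A = 1 760 mm², x = 116 mm, Ī = 9 387 mm⁴.
Top flange (beyond web): 112 × 16, A = 1 792 mm², x = 176 mm, Ī = 1 873 237 mm⁴.
Bottom flange (beyond web): 112 × 16, A = 1 792 mm², x = 56 mm, Ī = 1 873 237 mm⁴.
Centroid: x̄ = ΣA·x / ΣA = 116 mm.
Transfer each piece to the centroidal y-axis using Ī + A·d² with d = x − 116:
  web: d = 0 mm → contributes +9 387 mm⁴
  top flange (beyond web): d = 60 mm → contributes +8 324 437 mm⁴
  bottom flange (beyond web): d = -60 mm → contributes +8 324 437 mm⁴
Total I = 16 658 261 mm⁴.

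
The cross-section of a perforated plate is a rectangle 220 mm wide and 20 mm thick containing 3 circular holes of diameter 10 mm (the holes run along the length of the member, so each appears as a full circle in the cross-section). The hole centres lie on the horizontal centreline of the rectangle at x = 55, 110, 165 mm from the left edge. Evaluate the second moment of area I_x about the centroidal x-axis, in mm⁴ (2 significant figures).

Treat the section as a set of non-overlapping primitives; coordinates are from the bounding-box lower-left.
Plate: 220 × 20, A = 4 400 mm², y = 10 mm, Ī = 146 667 mm⁴.
Hole 1 (subtracted): ⌀10, A = 78.54 mm², y = 10 mm, Ī = 490.9 mm⁴.
Hole 2 (subtracted): ⌀10, A = 78.54 mm², y = 10 mm, Ī = 490.9 mm⁴.
Hole 3 (subtracted): ⌀10, A = 78.54 mm², y = 10 mm, Ī = 490.9 mm⁴.
By symmetry the centroid is at mid-height, ȳ = 10 mm.
All pieces are centred on the centroidal x-axis, so I = ΣĪ (holes subtracted) = 145 194 mm⁴.

I_x ≈ 1.5 × 10⁵ mm⁴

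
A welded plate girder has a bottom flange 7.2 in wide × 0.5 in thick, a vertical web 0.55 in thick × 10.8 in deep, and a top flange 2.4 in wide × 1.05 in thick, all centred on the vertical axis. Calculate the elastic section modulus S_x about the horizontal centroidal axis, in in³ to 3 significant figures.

Split into non-overlapping primitives; take the origin at the lower-left of the bounding box.
Bottom plate: 7.2 × 0.5, A = 3.6 in², y = 0.25 in, Ī = 0.075 in⁴.
Web plate: 0.55 × 10.8, A = 5.94 in², y = 5.9 in, Ī = 57.737 in⁴.
Top plate: 2.4 × 1.05, A = 2.52 in², y = 11.825 in, Ī = 0.23153 in⁴.
Centroid: ȳ = ΣA·y / ΣA = 5.4515 in.
Transfer each piece to the horizontal centroidal axis using Ī + A·d² with d = y − 5.4515:
  bottom plate: d = -5.2015 in → contributes +97.475 in⁴
  web plate: d = 0.44851 in → contributes +58.932 in⁴
  top plate: d = 6.3735 in → contributes +102.6 in⁴
Total I = 259 in⁴.
Extreme fibre distance c = 6.8985 in; S = I/c = 37.545 in³.

S_x ≈ 37.5 in³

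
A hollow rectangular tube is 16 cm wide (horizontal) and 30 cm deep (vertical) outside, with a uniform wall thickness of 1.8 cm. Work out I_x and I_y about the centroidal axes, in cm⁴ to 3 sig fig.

I_x ≈ 1.70 × 10⁴ cm⁴, I_y ≈ 6050 cm⁴

Decompose the section into non-overlapping parts with the origin at the bottom-left of its bounding rectangle.
Outer rectangle: 16 × 30, A = 480 cm², y = 15 cm, Ī = 36 000 cm⁴.
Inner void (subtracted): 12.4 × 26.4, A = 327.36 cm², y = 15 cm, Ī = 19 013 cm⁴.
By symmetry the centroid is at mid-height, ȳ = 15 cm.
All pieces are centred on the centroidal x-axis, so I = ΣĪ (holes subtracted) = 16 987 cm⁴.
Repeating about the centroidal y-axis gives I_y = 6045.4 cm⁴.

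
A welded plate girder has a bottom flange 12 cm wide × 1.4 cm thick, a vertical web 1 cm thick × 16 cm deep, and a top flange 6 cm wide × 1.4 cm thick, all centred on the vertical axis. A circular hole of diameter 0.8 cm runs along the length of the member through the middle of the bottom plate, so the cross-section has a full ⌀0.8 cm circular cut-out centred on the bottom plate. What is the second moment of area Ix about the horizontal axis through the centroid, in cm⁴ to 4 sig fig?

Ix ≈ 2099 cm⁴

Break the section into simple shapes (no overlaps), measuring from the bottom-left corner of the bounding box.
Bottom plate: 12 × 1.4, A = 16.8 cm², y = 0.7 cm, Ī = 2.744 cm⁴.
Web plate: 1 × 16, A = 16 cm², y = 9.4 cm, Ī = 341.333 cm⁴.
Top plate: 6 × 1.4, A = 8.4 cm², y = 18.1 cm, Ī = 1.372 cm⁴.
Hole (subtracted): ⌀0.8, A = 0.502655 cm², y = 0.7 cm, Ī = 0.0201062 cm⁴.
Centroid: ȳ = ΣA·y / ΣA = 7.71176 cm.
Transfer each piece to the horizontal axis through the centroid using Ī + A·d² with d = y − 7.71176:
  bottom plate: d = -7.01176 cm → contributes +828.712 cm⁴
  web plate: d = 1.68824 cm → contributes +386.936 cm⁴
  top plate: d = 10.3882 cm → contributes +907.863 cm⁴
  hole: d = -7.01176 cm → contributes −24.733 cm⁴
Total I = 2098.78 cm⁴.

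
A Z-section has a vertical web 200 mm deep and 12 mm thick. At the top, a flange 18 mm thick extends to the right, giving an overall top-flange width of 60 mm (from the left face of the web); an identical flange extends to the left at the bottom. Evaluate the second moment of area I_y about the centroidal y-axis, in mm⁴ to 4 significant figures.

Break the section into simple shapes (no overlaps), measuring from the bottom-left corner of the bounding box.
Web: 12 × 200, A = 2 400 mm², x = 54 mm, Ī = 28 800 mm⁴.
Top flange (beyond web): 48 × 18, A = 864 mm², x = 84 mm, Ī = 165 888 mm⁴.
Bottom flange (beyond web): 48 × 18, A = 864 mm², x = 24 mm, Ī = 165 888 mm⁴.
Centroid: x̄ = ΣA·x / ΣA = 54 mm.
Transfer each piece to the centroidal y-axis using Ī + A·d² with d = x − 54:
  web: d = 0 mm → contributes +28 800 mm⁴
  top flange (beyond web): d = 30 mm → contributes +943 488 mm⁴
  bottom flange (beyond web): d = -30 mm → contributes +943 488 mm⁴
Total I = 1 915 776 mm⁴.

I_y ≈ 1.916 × 10⁶ mm⁴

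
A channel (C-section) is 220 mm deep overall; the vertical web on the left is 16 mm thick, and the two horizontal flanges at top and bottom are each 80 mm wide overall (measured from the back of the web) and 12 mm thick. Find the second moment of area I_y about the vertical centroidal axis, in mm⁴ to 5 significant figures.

I_y ≈ 2.3104 × 10⁶ mm⁴

Decompose the section into non-overlapping parts with the origin at the bottom-left of its bounding rectangle.
Web: 16 × 220, A = 3 520 mm², x = 8 mm, Ī = 75093.33 mm⁴.
Top flange (beyond web): 64 × 12, A = 768 mm², x = 48 mm, Ī = 262 144 mm⁴.
Bottom flange (beyond web): 64 × 12, A = 768 mm², x = 48 mm, Ī = 262 144 mm⁴.
Centroid: x̄ = ΣA·x / ΣA = 20.1519 mm.
Transfer each piece to the vertical centroidal axis using Ī + A·d² with d = x − 20.1519:
  web: d = -12.1519 mm → contributes +594 887 mm⁴
  top flange (beyond web): d = 27.8481 mm → contributes +857740.9 mm⁴
  bottom flange (beyond web): d = 27.8481 mm → contributes +857740.9 mm⁴
Total I = 2 310 369 mm⁴.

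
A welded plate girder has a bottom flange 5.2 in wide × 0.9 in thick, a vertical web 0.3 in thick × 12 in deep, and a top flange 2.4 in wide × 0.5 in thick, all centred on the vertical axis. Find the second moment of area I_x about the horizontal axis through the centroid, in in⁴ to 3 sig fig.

I_x ≈ 231 in⁴

Decompose the section into non-overlapping parts with the origin at the bottom-left of its bounding rectangle.
Bottom plate: 5.2 × 0.9, A = 4.68 in², y = 0.45 in, Ī = 0.3159 in⁴.
Web plate: 0.3 × 12, A = 3.6 in², y = 6.9 in, Ī = 43.2 in⁴.
Top plate: 2.4 × 0.5, A = 1.2 in², y = 13.15 in, Ī = 0.025 in⁴.
Centroid: ȳ = ΣA·y / ΣA = 4.507 in.
Transfer each piece to the horizontal axis through the centroid using Ī + A·d² with d = y − 4.507:
  bottom plate: d = -4.057 in → contributes +77.344 in⁴
  web plate: d = 2.393 in → contributes +63.816 in⁴
  top plate: d = 8.643 in → contributes +89.668 in⁴
Total I = 230.83 in⁴.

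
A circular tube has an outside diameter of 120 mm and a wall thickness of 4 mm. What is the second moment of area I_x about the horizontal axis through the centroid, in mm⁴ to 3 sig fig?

I_x ≈ 2.45 × 10⁶ mm⁴

Split into non-overlapping primitives; take the origin at the lower-left of the bounding box.
Outer circle: ⌀120, A = 11 310 mm², y = 60 mm, Ī = 10 178 760 mm⁴.
Bore (subtracted): ⌀112, A = 9 852 mm², y = 60 mm, Ī = 7 723 995 mm⁴.
By symmetry the centroid is at mid-height, ȳ = 60 mm.
All pieces are centred on the horizontal axis through the centroid, so I = ΣĪ (holes subtracted) = 2 454 765 mm⁴.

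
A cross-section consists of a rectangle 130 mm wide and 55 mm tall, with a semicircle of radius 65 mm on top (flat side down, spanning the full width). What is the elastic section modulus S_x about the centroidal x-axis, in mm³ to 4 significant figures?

Decompose the section into non-overlapping parts with the origin at the bottom-left of its bounding rectangle.
Rectangular body: 130 × 55, A = 7 150 mm², y = 27.5 mm, Ī = 1 802 396 mm⁴.
Semicircular cap: semicircle r = 65, A = 6636.61 mm², y = 82.5869 mm, Ī = 1 959 230 mm⁴.
Centroid: ȳ = ΣA·y / ΣA = 54.0178 mm.
Transfer each piece to the centroidal x-axis using Ī + A·d² with d = y − 54.0178:
  rectangular body: d = -26.5178 mm → contributes +6 830 218 mm⁴
  semicircular cap: d = 28.5691 mm → contributes +7 375 988 mm⁴
Total I = 14 206 206 mm⁴.
Extreme fibre distance c = 65.9822 mm; S = I/c = 215 304 mm³.

S_x ≈ 2.153 × 10⁵ mm³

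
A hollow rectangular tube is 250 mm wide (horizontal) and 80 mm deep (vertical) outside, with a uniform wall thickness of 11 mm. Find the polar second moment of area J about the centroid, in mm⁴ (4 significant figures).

Split into non-overlapping primitives; take the origin at the lower-left of the bounding box.
Outer rectangle: 250 × 80, A = 20 000 mm², y = 40 mm, Ī = 10 666 667 mm⁴.
Inner void (subtracted): 228 × 58, A = 13 224 mm², y = 40 mm, Ī = 3 707 128 mm⁴.
By symmetry the centroid is at mid-height, ȳ = 40 mm.
All pieces are centred on the centroidal x-axis, so I = ΣĪ (holes subtracted) = 6 959 539 mm⁴.
Repeating about the centroidal y-axis gives I_y = 46 880 299 mm⁴.
Polar second moment: J = I_x + I_y = 53 839 837 mm⁴.

J ≈ 5.384 × 10⁷ mm⁴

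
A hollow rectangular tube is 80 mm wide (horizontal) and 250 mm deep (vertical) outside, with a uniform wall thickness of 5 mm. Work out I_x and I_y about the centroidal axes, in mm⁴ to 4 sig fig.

I_x ≈ 2.353 × 10⁷ mm⁴, I_y ≈ 3.807 × 10⁶ mm⁴

Decompose the section into non-overlapping parts with the origin at the bottom-left of its bounding rectangle.
Outer rectangle: 80 × 250, A = 20 000 mm², y = 125 mm, Ī = 104 166 667 mm⁴.
Inner void (subtracted): 70 × 240, A = 16 800 mm², y = 125 mm, Ī = 80 640 000 mm⁴.
By symmetry the centroid is at mid-height, ȳ = 125 mm.
All pieces are centred on the centroidal x-axis, so I = ΣĪ (holes subtracted) = 23 526 667 mm⁴.
Repeating about the centroidal y-axis gives I_y = 3 806 667 mm⁴.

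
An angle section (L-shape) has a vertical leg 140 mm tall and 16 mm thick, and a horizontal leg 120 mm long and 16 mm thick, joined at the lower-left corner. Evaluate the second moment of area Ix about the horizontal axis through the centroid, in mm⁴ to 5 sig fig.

Decompose the section into non-overlapping parts with the origin at the bottom-left of its bounding rectangle.
Vertical leg: 16 × 140, A = 2 240 mm², y = 70 mm, Ī = 3 658 667 mm⁴.
Horizontal leg (remainder): 104 × 16, A = 1 664 mm², y = 8 mm, Ī = 35498.67 mm⁴.
Centroid: ȳ = ΣA·y / ΣA = 43.57377 mm.
Transfer each piece to the horizontal axis through the centroid using Ī + A·d² with d = y − 43.57377:
  vertical leg: d = 26.42623 mm → contributes +5 222 961 mm⁴
  horizontal leg (remainder): d = -35.57377 mm → contributes +2 141 279 mm⁴
Total I = 7 364 240 mm⁴.

Ix ≈ 7.3642 × 10⁶ mm⁴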